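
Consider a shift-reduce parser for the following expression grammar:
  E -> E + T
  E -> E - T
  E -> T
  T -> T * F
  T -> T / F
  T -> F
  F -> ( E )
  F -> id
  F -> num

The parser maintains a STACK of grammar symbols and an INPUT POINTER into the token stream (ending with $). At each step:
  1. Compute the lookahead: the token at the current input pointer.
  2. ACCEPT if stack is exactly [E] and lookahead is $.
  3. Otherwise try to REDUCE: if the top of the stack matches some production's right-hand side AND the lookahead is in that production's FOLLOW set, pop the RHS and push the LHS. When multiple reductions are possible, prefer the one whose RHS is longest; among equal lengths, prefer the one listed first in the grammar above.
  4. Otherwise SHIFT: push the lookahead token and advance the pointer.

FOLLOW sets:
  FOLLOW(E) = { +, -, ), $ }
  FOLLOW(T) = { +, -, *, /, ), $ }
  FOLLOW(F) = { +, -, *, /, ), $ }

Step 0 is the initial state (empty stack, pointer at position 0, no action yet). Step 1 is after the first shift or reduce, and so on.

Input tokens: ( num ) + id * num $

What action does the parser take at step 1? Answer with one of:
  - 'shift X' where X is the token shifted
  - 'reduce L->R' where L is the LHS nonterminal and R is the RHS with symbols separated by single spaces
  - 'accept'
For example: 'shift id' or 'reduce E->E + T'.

Answer: shift (

Derivation:
Step 1: shift (. Stack=[(] ptr=1 lookahead=num remaining=[num ) + id * num $]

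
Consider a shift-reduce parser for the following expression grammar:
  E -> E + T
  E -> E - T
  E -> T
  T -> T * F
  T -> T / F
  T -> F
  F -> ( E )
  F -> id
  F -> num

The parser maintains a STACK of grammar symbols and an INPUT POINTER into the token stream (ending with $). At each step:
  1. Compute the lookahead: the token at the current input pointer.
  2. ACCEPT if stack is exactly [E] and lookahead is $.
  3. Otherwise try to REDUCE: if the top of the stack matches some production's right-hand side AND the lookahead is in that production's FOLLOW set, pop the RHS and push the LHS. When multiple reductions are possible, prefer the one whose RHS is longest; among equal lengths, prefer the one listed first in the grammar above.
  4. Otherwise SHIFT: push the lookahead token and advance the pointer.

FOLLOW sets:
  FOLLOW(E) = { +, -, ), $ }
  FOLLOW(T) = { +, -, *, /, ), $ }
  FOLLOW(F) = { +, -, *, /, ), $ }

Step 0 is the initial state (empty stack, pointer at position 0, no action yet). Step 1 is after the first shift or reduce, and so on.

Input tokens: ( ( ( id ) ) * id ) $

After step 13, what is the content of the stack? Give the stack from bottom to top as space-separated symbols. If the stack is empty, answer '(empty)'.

Answer: ( F

Derivation:
Step 1: shift (. Stack=[(] ptr=1 lookahead=( remaining=[( ( id ) ) * id ) $]
Step 2: shift (. Stack=[( (] ptr=2 lookahead=( remaining=[( id ) ) * id ) $]
Step 3: shift (. Stack=[( ( (] ptr=3 lookahead=id remaining=[id ) ) * id ) $]
Step 4: shift id. Stack=[( ( ( id] ptr=4 lookahead=) remaining=[) ) * id ) $]
Step 5: reduce F->id. Stack=[( ( ( F] ptr=4 lookahead=) remaining=[) ) * id ) $]
Step 6: reduce T->F. Stack=[( ( ( T] ptr=4 lookahead=) remaining=[) ) * id ) $]
Step 7: reduce E->T. Stack=[( ( ( E] ptr=4 lookahead=) remaining=[) ) * id ) $]
Step 8: shift ). Stack=[( ( ( E )] ptr=5 lookahead=) remaining=[) * id ) $]
Step 9: reduce F->( E ). Stack=[( ( F] ptr=5 lookahead=) remaining=[) * id ) $]
Step 10: reduce T->F. Stack=[( ( T] ptr=5 lookahead=) remaining=[) * id ) $]
Step 11: reduce E->T. Stack=[( ( E] ptr=5 lookahead=) remaining=[) * id ) $]
Step 12: shift ). Stack=[( ( E )] ptr=6 lookahead=* remaining=[* id ) $]
Step 13: reduce F->( E ). Stack=[( F] ptr=6 lookahead=* remaining=[* id ) $]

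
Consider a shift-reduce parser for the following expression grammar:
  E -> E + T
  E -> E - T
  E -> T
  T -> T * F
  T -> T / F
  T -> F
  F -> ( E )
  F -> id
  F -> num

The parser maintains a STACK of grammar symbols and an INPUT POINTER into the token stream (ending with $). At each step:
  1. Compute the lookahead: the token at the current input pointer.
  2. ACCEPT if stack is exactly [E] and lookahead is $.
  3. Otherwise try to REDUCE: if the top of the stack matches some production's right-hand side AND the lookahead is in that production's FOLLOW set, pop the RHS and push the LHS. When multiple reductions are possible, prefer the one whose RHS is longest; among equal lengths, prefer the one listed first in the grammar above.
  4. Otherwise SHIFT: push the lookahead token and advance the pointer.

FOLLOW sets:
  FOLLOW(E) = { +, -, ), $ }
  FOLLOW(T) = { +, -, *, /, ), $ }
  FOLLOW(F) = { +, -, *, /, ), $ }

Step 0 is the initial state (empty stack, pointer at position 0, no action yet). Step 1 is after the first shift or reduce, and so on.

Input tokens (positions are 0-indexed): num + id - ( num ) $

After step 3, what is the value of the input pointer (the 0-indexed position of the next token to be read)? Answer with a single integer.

Answer: 1

Derivation:
Step 1: shift num. Stack=[num] ptr=1 lookahead=+ remaining=[+ id - ( num ) $]
Step 2: reduce F->num. Stack=[F] ptr=1 lookahead=+ remaining=[+ id - ( num ) $]
Step 3: reduce T->F. Stack=[T] ptr=1 lookahead=+ remaining=[+ id - ( num ) $]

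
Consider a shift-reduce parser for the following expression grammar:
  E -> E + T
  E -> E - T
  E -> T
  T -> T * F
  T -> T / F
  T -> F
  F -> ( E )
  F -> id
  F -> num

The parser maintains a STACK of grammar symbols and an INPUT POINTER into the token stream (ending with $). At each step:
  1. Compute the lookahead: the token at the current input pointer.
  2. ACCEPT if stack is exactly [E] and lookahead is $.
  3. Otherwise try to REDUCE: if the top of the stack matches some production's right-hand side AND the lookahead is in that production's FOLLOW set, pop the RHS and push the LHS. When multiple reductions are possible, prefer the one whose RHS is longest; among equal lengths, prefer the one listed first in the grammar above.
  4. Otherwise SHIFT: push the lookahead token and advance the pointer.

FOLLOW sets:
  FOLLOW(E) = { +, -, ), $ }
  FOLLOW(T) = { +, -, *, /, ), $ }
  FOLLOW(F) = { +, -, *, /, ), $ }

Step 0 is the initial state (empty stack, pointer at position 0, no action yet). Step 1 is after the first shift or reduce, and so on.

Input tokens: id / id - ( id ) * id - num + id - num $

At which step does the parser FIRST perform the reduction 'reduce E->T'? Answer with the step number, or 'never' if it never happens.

Step 1: shift id. Stack=[id] ptr=1 lookahead=/ remaining=[/ id - ( id ) * id - num + id - num $]
Step 2: reduce F->id. Stack=[F] ptr=1 lookahead=/ remaining=[/ id - ( id ) * id - num + id - num $]
Step 3: reduce T->F. Stack=[T] ptr=1 lookahead=/ remaining=[/ id - ( id ) * id - num + id - num $]
Step 4: shift /. Stack=[T /] ptr=2 lookahead=id remaining=[id - ( id ) * id - num + id - num $]
Step 5: shift id. Stack=[T / id] ptr=3 lookahead=- remaining=[- ( id ) * id - num + id - num $]
Step 6: reduce F->id. Stack=[T / F] ptr=3 lookahead=- remaining=[- ( id ) * id - num + id - num $]
Step 7: reduce T->T / F. Stack=[T] ptr=3 lookahead=- remaining=[- ( id ) * id - num + id - num $]
Step 8: reduce E->T. Stack=[E] ptr=3 lookahead=- remaining=[- ( id ) * id - num + id - num $]

Answer: 8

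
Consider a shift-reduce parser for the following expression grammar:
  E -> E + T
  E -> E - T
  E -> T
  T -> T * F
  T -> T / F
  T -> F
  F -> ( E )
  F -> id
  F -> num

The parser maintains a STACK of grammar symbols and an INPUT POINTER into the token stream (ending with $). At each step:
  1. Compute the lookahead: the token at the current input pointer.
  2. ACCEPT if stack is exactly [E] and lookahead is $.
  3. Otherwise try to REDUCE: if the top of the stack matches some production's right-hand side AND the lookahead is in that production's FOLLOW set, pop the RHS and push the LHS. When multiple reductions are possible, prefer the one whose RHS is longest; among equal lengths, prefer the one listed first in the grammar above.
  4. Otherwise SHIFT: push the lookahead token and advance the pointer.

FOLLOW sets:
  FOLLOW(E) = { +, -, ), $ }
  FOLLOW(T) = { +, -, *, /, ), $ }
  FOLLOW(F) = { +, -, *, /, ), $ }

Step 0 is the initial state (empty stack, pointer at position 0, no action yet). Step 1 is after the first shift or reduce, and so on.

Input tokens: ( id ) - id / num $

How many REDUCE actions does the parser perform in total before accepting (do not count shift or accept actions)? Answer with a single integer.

Answer: 11

Derivation:
Step 1: shift (. Stack=[(] ptr=1 lookahead=id remaining=[id ) - id / num $]
Step 2: shift id. Stack=[( id] ptr=2 lookahead=) remaining=[) - id / num $]
Step 3: reduce F->id. Stack=[( F] ptr=2 lookahead=) remaining=[) - id / num $]
Step 4: reduce T->F. Stack=[( T] ptr=2 lookahead=) remaining=[) - id / num $]
Step 5: reduce E->T. Stack=[( E] ptr=2 lookahead=) remaining=[) - id / num $]
Step 6: shift ). Stack=[( E )] ptr=3 lookahead=- remaining=[- id / num $]
Step 7: reduce F->( E ). Stack=[F] ptr=3 lookahead=- remaining=[- id / num $]
Step 8: reduce T->F. Stack=[T] ptr=3 lookahead=- remaining=[- id / num $]
Step 9: reduce E->T. Stack=[E] ptr=3 lookahead=- remaining=[- id / num $]
Step 10: shift -. Stack=[E -] ptr=4 lookahead=id remaining=[id / num $]
Step 11: shift id. Stack=[E - id] ptr=5 lookahead=/ remaining=[/ num $]
Step 12: reduce F->id. Stack=[E - F] ptr=5 lookahead=/ remaining=[/ num $]
Step 13: reduce T->F. Stack=[E - T] ptr=5 lookahead=/ remaining=[/ num $]
Step 14: shift /. Stack=[E - T /] ptr=6 lookahead=num remaining=[num $]
Step 15: shift num. Stack=[E - T / num] ptr=7 lookahead=$ remaining=[$]
Step 16: reduce F->num. Stack=[E - T / F] ptr=7 lookahead=$ remaining=[$]
Step 17: reduce T->T / F. Stack=[E - T] ptr=7 lookahead=$ remaining=[$]
Step 18: reduce E->E - T. Stack=[E] ptr=7 lookahead=$ remaining=[$]
Step 19: accept. Stack=[E] ptr=7 lookahead=$ remaining=[$]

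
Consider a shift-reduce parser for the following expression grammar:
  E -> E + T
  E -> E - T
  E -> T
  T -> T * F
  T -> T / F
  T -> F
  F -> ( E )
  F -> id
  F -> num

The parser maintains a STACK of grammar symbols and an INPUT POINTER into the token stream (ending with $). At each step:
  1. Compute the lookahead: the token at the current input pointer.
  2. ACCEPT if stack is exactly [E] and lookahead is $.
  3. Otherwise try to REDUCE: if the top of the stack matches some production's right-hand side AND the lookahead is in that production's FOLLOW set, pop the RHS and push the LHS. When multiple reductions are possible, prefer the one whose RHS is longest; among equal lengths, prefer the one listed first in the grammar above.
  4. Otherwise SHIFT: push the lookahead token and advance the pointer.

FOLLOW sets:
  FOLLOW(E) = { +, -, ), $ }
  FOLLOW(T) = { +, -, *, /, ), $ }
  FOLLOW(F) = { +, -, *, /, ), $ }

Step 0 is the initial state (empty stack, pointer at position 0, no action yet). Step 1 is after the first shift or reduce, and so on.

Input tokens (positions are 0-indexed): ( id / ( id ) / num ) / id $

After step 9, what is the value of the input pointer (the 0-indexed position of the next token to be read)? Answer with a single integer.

Answer: 5

Derivation:
Step 1: shift (. Stack=[(] ptr=1 lookahead=id remaining=[id / ( id ) / num ) / id $]
Step 2: shift id. Stack=[( id] ptr=2 lookahead=/ remaining=[/ ( id ) / num ) / id $]
Step 3: reduce F->id. Stack=[( F] ptr=2 lookahead=/ remaining=[/ ( id ) / num ) / id $]
Step 4: reduce T->F. Stack=[( T] ptr=2 lookahead=/ remaining=[/ ( id ) / num ) / id $]
Step 5: shift /. Stack=[( T /] ptr=3 lookahead=( remaining=[( id ) / num ) / id $]
Step 6: shift (. Stack=[( T / (] ptr=4 lookahead=id remaining=[id ) / num ) / id $]
Step 7: shift id. Stack=[( T / ( id] ptr=5 lookahead=) remaining=[) / num ) / id $]
Step 8: reduce F->id. Stack=[( T / ( F] ptr=5 lookahead=) remaining=[) / num ) / id $]
Step 9: reduce T->F. Stack=[( T / ( T] ptr=5 lookahead=) remaining=[) / num ) / id $]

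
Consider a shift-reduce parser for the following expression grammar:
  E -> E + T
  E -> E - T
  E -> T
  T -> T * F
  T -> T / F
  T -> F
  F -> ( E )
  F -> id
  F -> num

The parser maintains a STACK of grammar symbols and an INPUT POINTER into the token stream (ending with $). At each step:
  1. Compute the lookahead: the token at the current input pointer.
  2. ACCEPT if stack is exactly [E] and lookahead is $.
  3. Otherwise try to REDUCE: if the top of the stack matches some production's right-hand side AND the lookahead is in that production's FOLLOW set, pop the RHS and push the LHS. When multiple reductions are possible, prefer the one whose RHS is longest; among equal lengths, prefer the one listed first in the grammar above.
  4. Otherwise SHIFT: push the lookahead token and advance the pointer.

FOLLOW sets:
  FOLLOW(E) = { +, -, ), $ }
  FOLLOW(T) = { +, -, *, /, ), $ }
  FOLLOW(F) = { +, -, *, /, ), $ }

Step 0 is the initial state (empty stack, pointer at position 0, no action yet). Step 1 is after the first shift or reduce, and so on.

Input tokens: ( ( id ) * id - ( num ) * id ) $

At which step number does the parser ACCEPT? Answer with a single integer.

Step 1: shift (. Stack=[(] ptr=1 lookahead=( remaining=[( id ) * id - ( num ) * id ) $]
Step 2: shift (. Stack=[( (] ptr=2 lookahead=id remaining=[id ) * id - ( num ) * id ) $]
Step 3: shift id. Stack=[( ( id] ptr=3 lookahead=) remaining=[) * id - ( num ) * id ) $]
Step 4: reduce F->id. Stack=[( ( F] ptr=3 lookahead=) remaining=[) * id - ( num ) * id ) $]
Step 5: reduce T->F. Stack=[( ( T] ptr=3 lookahead=) remaining=[) * id - ( num ) * id ) $]
Step 6: reduce E->T. Stack=[( ( E] ptr=3 lookahead=) remaining=[) * id - ( num ) * id ) $]
Step 7: shift ). Stack=[( ( E )] ptr=4 lookahead=* remaining=[* id - ( num ) * id ) $]
Step 8: reduce F->( E ). Stack=[( F] ptr=4 lookahead=* remaining=[* id - ( num ) * id ) $]
Step 9: reduce T->F. Stack=[( T] ptr=4 lookahead=* remaining=[* id - ( num ) * id ) $]
Step 10: shift *. Stack=[( T *] ptr=5 lookahead=id remaining=[id - ( num ) * id ) $]
Step 11: shift id. Stack=[( T * id] ptr=6 lookahead=- remaining=[- ( num ) * id ) $]
Step 12: reduce F->id. Stack=[( T * F] ptr=6 lookahead=- remaining=[- ( num ) * id ) $]
Step 13: reduce T->T * F. Stack=[( T] ptr=6 lookahead=- remaining=[- ( num ) * id ) $]
Step 14: reduce E->T. Stack=[( E] ptr=6 lookahead=- remaining=[- ( num ) * id ) $]
Step 15: shift -. Stack=[( E -] ptr=7 lookahead=( remaining=[( num ) * id ) $]
Step 16: shift (. Stack=[( E - (] ptr=8 lookahead=num remaining=[num ) * id ) $]
Step 17: shift num. Stack=[( E - ( num] ptr=9 lookahead=) remaining=[) * id ) $]
Step 18: reduce F->num. Stack=[( E - ( F] ptr=9 lookahead=) remaining=[) * id ) $]
Step 19: reduce T->F. Stack=[( E - ( T] ptr=9 lookahead=) remaining=[) * id ) $]
Step 20: reduce E->T. Stack=[( E - ( E] ptr=9 lookahead=) remaining=[) * id ) $]
Step 21: shift ). Stack=[( E - ( E )] ptr=10 lookahead=* remaining=[* id ) $]
Step 22: reduce F->( E ). Stack=[( E - F] ptr=10 lookahead=* remaining=[* id ) $]
Step 23: reduce T->F. Stack=[( E - T] ptr=10 lookahead=* remaining=[* id ) $]
Step 24: shift *. Stack=[( E - T *] ptr=11 lookahead=id remaining=[id ) $]
Step 25: shift id. Stack=[( E - T * id] ptr=12 lookahead=) remaining=[) $]
Step 26: reduce F->id. Stack=[( E - T * F] ptr=12 lookahead=) remaining=[) $]
Step 27: reduce T->T * F. Stack=[( E - T] ptr=12 lookahead=) remaining=[) $]
Step 28: reduce E->E - T. Stack=[( E] ptr=12 lookahead=) remaining=[) $]
Step 29: shift ). Stack=[( E )] ptr=13 lookahead=$ remaining=[$]
Step 30: reduce F->( E ). Stack=[F] ptr=13 lookahead=$ remaining=[$]
Step 31: reduce T->F. Stack=[T] ptr=13 lookahead=$ remaining=[$]
Step 32: reduce E->T. Stack=[E] ptr=13 lookahead=$ remaining=[$]
Step 33: accept. Stack=[E] ptr=13 lookahead=$ remaining=[$]

Answer: 33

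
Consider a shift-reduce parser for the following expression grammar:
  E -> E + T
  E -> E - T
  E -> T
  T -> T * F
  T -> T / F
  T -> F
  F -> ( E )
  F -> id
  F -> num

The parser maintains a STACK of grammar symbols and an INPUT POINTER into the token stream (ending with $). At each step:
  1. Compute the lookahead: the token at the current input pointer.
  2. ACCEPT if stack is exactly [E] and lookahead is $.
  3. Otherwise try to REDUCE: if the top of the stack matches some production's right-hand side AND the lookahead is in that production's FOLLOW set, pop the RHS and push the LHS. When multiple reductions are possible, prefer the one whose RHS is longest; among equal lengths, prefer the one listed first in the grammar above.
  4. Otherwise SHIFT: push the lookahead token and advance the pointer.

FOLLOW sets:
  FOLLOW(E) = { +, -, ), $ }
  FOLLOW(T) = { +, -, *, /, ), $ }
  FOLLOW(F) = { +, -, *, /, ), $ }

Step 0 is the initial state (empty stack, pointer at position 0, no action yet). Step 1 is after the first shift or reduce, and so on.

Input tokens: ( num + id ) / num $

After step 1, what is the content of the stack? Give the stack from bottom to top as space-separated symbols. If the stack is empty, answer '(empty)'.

Answer: (

Derivation:
Step 1: shift (. Stack=[(] ptr=1 lookahead=num remaining=[num + id ) / num $]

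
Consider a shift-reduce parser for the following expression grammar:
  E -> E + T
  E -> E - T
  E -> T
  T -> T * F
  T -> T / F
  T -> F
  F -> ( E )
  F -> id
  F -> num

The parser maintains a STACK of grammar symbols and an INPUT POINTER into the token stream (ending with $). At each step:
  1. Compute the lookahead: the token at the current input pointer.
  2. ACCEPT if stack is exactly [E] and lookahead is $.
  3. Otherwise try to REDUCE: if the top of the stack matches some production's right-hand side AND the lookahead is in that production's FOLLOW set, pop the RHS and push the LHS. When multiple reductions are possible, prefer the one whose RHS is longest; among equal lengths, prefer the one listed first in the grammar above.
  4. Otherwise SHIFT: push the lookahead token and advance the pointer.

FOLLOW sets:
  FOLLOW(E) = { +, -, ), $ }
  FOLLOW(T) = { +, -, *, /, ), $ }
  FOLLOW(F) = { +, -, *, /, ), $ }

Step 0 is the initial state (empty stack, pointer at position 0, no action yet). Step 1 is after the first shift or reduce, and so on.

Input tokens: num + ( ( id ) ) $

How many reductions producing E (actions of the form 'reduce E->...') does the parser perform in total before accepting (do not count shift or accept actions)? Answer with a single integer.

Answer: 4

Derivation:
Step 1: shift num. Stack=[num] ptr=1 lookahead=+ remaining=[+ ( ( id ) ) $]
Step 2: reduce F->num. Stack=[F] ptr=1 lookahead=+ remaining=[+ ( ( id ) ) $]
Step 3: reduce T->F. Stack=[T] ptr=1 lookahead=+ remaining=[+ ( ( id ) ) $]
Step 4: reduce E->T. Stack=[E] ptr=1 lookahead=+ remaining=[+ ( ( id ) ) $]
Step 5: shift +. Stack=[E +] ptr=2 lookahead=( remaining=[( ( id ) ) $]
Step 6: shift (. Stack=[E + (] ptr=3 lookahead=( remaining=[( id ) ) $]
Step 7: shift (. Stack=[E + ( (] ptr=4 lookahead=id remaining=[id ) ) $]
Step 8: shift id. Stack=[E + ( ( id] ptr=5 lookahead=) remaining=[) ) $]
Step 9: reduce F->id. Stack=[E + ( ( F] ptr=5 lookahead=) remaining=[) ) $]
Step 10: reduce T->F. Stack=[E + ( ( T] ptr=5 lookahead=) remaining=[) ) $]
Step 11: reduce E->T. Stack=[E + ( ( E] ptr=5 lookahead=) remaining=[) ) $]
Step 12: shift ). Stack=[E + ( ( E )] ptr=6 lookahead=) remaining=[) $]
Step 13: reduce F->( E ). Stack=[E + ( F] ptr=6 lookahead=) remaining=[) $]
Step 14: reduce T->F. Stack=[E + ( T] ptr=6 lookahead=) remaining=[) $]
Step 15: reduce E->T. Stack=[E + ( E] ptr=6 lookahead=) remaining=[) $]
Step 16: shift ). Stack=[E + ( E )] ptr=7 lookahead=$ remaining=[$]
Step 17: reduce F->( E ). Stack=[E + F] ptr=7 lookahead=$ remaining=[$]
Step 18: reduce T->F. Stack=[E + T] ptr=7 lookahead=$ remaining=[$]
Step 19: reduce E->E + T. Stack=[E] ptr=7 lookahead=$ remaining=[$]
Step 20: accept. Stack=[E] ptr=7 lookahead=$ remaining=[$]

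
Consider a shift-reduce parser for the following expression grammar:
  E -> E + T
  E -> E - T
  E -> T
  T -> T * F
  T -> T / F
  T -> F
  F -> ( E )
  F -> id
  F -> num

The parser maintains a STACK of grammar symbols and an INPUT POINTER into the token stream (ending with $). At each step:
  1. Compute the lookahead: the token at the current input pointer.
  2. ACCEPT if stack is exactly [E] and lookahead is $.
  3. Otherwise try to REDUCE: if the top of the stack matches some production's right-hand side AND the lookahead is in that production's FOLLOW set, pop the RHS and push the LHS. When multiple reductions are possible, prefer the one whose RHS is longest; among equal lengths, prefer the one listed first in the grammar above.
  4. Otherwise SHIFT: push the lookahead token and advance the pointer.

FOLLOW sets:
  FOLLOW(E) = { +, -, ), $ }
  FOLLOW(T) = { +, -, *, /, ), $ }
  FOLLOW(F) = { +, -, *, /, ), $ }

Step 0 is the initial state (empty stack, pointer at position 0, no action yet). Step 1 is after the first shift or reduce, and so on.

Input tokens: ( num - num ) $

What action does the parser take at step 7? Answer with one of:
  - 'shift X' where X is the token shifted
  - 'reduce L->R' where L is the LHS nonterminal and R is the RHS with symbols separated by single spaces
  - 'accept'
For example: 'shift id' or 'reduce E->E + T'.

Answer: shift num

Derivation:
Step 1: shift (. Stack=[(] ptr=1 lookahead=num remaining=[num - num ) $]
Step 2: shift num. Stack=[( num] ptr=2 lookahead=- remaining=[- num ) $]
Step 3: reduce F->num. Stack=[( F] ptr=2 lookahead=- remaining=[- num ) $]
Step 4: reduce T->F. Stack=[( T] ptr=2 lookahead=- remaining=[- num ) $]
Step 5: reduce E->T. Stack=[( E] ptr=2 lookahead=- remaining=[- num ) $]
Step 6: shift -. Stack=[( E -] ptr=3 lookahead=num remaining=[num ) $]
Step 7: shift num. Stack=[( E - num] ptr=4 lookahead=) remaining=[) $]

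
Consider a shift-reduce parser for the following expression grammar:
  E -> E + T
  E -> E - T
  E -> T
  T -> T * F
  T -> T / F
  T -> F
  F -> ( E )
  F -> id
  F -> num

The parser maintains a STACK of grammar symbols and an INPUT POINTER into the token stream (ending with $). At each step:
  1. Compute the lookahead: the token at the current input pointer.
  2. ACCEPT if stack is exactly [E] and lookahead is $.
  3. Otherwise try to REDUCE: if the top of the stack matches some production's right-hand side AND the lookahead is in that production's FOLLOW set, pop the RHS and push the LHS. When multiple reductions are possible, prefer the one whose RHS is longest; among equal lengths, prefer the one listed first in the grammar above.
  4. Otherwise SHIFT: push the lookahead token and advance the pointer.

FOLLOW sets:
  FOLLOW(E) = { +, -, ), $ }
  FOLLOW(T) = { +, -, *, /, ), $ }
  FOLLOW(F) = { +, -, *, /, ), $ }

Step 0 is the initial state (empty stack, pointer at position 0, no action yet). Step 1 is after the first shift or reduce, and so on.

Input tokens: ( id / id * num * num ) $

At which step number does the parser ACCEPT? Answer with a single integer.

Answer: 22

Derivation:
Step 1: shift (. Stack=[(] ptr=1 lookahead=id remaining=[id / id * num * num ) $]
Step 2: shift id. Stack=[( id] ptr=2 lookahead=/ remaining=[/ id * num * num ) $]
Step 3: reduce F->id. Stack=[( F] ptr=2 lookahead=/ remaining=[/ id * num * num ) $]
Step 4: reduce T->F. Stack=[( T] ptr=2 lookahead=/ remaining=[/ id * num * num ) $]
Step 5: shift /. Stack=[( T /] ptr=3 lookahead=id remaining=[id * num * num ) $]
Step 6: shift id. Stack=[( T / id] ptr=4 lookahead=* remaining=[* num * num ) $]
Step 7: reduce F->id. Stack=[( T / F] ptr=4 lookahead=* remaining=[* num * num ) $]
Step 8: reduce T->T / F. Stack=[( T] ptr=4 lookahead=* remaining=[* num * num ) $]
Step 9: shift *. Stack=[( T *] ptr=5 lookahead=num remaining=[num * num ) $]
Step 10: shift num. Stack=[( T * num] ptr=6 lookahead=* remaining=[* num ) $]
Step 11: reduce F->num. Stack=[( T * F] ptr=6 lookahead=* remaining=[* num ) $]
Step 12: reduce T->T * F. Stack=[( T] ptr=6 lookahead=* remaining=[* num ) $]
Step 13: shift *. Stack=[( T *] ptr=7 lookahead=num remaining=[num ) $]
Step 14: shift num. Stack=[( T * num] ptr=8 lookahead=) remaining=[) $]
Step 15: reduce F->num. Stack=[( T * F] ptr=8 lookahead=) remaining=[) $]
Step 16: reduce T->T * F. Stack=[( T] ptr=8 lookahead=) remaining=[) $]
Step 17: reduce E->T. Stack=[( E] ptr=8 lookahead=) remaining=[) $]
Step 18: shift ). Stack=[( E )] ptr=9 lookahead=$ remaining=[$]
Step 19: reduce F->( E ). Stack=[F] ptr=9 lookahead=$ remaining=[$]
Step 20: reduce T->F. Stack=[T] ptr=9 lookahead=$ remaining=[$]
Step 21: reduce E->T. Stack=[E] ptr=9 lookahead=$ remaining=[$]
Step 22: accept. Stack=[E] ptr=9 lookahead=$ remaining=[$]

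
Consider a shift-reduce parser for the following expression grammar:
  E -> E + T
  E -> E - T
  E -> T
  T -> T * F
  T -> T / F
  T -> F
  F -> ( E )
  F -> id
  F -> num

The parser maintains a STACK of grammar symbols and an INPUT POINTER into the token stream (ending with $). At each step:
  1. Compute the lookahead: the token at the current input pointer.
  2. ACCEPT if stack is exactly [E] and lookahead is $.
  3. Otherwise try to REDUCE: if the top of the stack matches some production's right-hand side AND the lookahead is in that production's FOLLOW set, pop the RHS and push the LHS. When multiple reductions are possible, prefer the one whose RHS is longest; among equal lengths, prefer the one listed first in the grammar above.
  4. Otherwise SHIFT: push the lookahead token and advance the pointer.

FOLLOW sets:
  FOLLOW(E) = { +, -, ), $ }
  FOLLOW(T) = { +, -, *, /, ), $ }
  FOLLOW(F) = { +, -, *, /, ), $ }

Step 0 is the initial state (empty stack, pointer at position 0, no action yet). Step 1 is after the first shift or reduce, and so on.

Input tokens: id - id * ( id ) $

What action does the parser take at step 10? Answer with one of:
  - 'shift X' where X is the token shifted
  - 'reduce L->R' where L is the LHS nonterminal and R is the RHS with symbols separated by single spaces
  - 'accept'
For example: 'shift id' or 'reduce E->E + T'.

Step 1: shift id. Stack=[id] ptr=1 lookahead=- remaining=[- id * ( id ) $]
Step 2: reduce F->id. Stack=[F] ptr=1 lookahead=- remaining=[- id * ( id ) $]
Step 3: reduce T->F. Stack=[T] ptr=1 lookahead=- remaining=[- id * ( id ) $]
Step 4: reduce E->T. Stack=[E] ptr=1 lookahead=- remaining=[- id * ( id ) $]
Step 5: shift -. Stack=[E -] ptr=2 lookahead=id remaining=[id * ( id ) $]
Step 6: shift id. Stack=[E - id] ptr=3 lookahead=* remaining=[* ( id ) $]
Step 7: reduce F->id. Stack=[E - F] ptr=3 lookahead=* remaining=[* ( id ) $]
Step 8: reduce T->F. Stack=[E - T] ptr=3 lookahead=* remaining=[* ( id ) $]
Step 9: shift *. Stack=[E - T *] ptr=4 lookahead=( remaining=[( id ) $]
Step 10: shift (. Stack=[E - T * (] ptr=5 lookahead=id remaining=[id ) $]

Answer: shift (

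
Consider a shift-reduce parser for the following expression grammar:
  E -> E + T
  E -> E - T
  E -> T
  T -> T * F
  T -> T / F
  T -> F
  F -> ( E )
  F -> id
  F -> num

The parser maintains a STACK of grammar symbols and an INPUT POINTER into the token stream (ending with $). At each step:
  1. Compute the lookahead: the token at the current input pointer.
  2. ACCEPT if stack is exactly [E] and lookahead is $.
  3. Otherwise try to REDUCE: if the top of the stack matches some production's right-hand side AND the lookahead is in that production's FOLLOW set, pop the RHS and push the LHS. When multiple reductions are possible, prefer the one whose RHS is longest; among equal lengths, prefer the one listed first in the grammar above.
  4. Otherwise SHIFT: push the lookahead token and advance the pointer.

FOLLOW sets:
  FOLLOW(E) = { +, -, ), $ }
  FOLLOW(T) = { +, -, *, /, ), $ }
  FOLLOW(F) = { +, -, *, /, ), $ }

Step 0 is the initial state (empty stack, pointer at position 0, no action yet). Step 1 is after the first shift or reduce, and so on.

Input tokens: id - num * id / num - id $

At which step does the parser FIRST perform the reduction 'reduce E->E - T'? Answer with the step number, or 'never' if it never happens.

Answer: 17

Derivation:
Step 1: shift id. Stack=[id] ptr=1 lookahead=- remaining=[- num * id / num - id $]
Step 2: reduce F->id. Stack=[F] ptr=1 lookahead=- remaining=[- num * id / num - id $]
Step 3: reduce T->F. Stack=[T] ptr=1 lookahead=- remaining=[- num * id / num - id $]
Step 4: reduce E->T. Stack=[E] ptr=1 lookahead=- remaining=[- num * id / num - id $]
Step 5: shift -. Stack=[E -] ptr=2 lookahead=num remaining=[num * id / num - id $]
Step 6: shift num. Stack=[E - num] ptr=3 lookahead=* remaining=[* id / num - id $]
Step 7: reduce F->num. Stack=[E - F] ptr=3 lookahead=* remaining=[* id / num - id $]
Step 8: reduce T->F. Stack=[E - T] ptr=3 lookahead=* remaining=[* id / num - id $]
Step 9: shift *. Stack=[E - T *] ptr=4 lookahead=id remaining=[id / num - id $]
Step 10: shift id. Stack=[E - T * id] ptr=5 lookahead=/ remaining=[/ num - id $]
Step 11: reduce F->id. Stack=[E - T * F] ptr=5 lookahead=/ remaining=[/ num - id $]
Step 12: reduce T->T * F. Stack=[E - T] ptr=5 lookahead=/ remaining=[/ num - id $]
Step 13: shift /. Stack=[E - T /] ptr=6 lookahead=num remaining=[num - id $]
Step 14: shift num. Stack=[E - T / num] ptr=7 lookahead=- remaining=[- id $]
Step 15: reduce F->num. Stack=[E - T / F] ptr=7 lookahead=- remaining=[- id $]
Step 16: reduce T->T / F. Stack=[E - T] ptr=7 lookahead=- remaining=[- id $]
Step 17: reduce E->E - T. Stack=[E] ptr=7 lookahead=- remaining=[- id $]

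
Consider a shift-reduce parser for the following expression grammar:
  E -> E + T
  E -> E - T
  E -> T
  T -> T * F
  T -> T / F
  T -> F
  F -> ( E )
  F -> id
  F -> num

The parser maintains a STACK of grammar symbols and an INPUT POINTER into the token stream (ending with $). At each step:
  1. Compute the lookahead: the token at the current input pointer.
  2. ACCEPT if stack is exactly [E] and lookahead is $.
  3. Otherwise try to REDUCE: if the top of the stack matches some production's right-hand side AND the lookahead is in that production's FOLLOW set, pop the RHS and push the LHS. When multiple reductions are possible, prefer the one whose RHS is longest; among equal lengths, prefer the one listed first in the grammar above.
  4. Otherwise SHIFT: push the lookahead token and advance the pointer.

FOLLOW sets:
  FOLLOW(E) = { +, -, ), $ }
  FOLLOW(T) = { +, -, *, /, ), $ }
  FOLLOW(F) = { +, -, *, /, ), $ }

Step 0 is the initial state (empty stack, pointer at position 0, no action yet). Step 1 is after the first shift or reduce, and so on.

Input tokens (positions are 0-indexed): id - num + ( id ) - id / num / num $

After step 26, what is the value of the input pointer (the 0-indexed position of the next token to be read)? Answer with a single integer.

Step 1: shift id. Stack=[id] ptr=1 lookahead=- remaining=[- num + ( id ) - id / num / num $]
Step 2: reduce F->id. Stack=[F] ptr=1 lookahead=- remaining=[- num + ( id ) - id / num / num $]
Step 3: reduce T->F. Stack=[T] ptr=1 lookahead=- remaining=[- num + ( id ) - id / num / num $]
Step 4: reduce E->T. Stack=[E] ptr=1 lookahead=- remaining=[- num + ( id ) - id / num / num $]
Step 5: shift -. Stack=[E -] ptr=2 lookahead=num remaining=[num + ( id ) - id / num / num $]
Step 6: shift num. Stack=[E - num] ptr=3 lookahead=+ remaining=[+ ( id ) - id / num / num $]
Step 7: reduce F->num. Stack=[E - F] ptr=3 lookahead=+ remaining=[+ ( id ) - id / num / num $]
Step 8: reduce T->F. Stack=[E - T] ptr=3 lookahead=+ remaining=[+ ( id ) - id / num / num $]
Step 9: reduce E->E - T. Stack=[E] ptr=3 lookahead=+ remaining=[+ ( id ) - id / num / num $]
Step 10: shift +. Stack=[E +] ptr=4 lookahead=( remaining=[( id ) - id / num / num $]
Step 11: shift (. Stack=[E + (] ptr=5 lookahead=id remaining=[id ) - id / num / num $]
Step 12: shift id. Stack=[E + ( id] ptr=6 lookahead=) remaining=[) - id / num / num $]
Step 13: reduce F->id. Stack=[E + ( F] ptr=6 lookahead=) remaining=[) - id / num / num $]
Step 14: reduce T->F. Stack=[E + ( T] ptr=6 lookahead=) remaining=[) - id / num / num $]
Step 15: reduce E->T. Stack=[E + ( E] ptr=6 lookahead=) remaining=[) - id / num / num $]
Step 16: shift ). Stack=[E + ( E )] ptr=7 lookahead=- remaining=[- id / num / num $]
Step 17: reduce F->( E ). Stack=[E + F] ptr=7 lookahead=- remaining=[- id / num / num $]
Step 18: reduce T->F. Stack=[E + T] ptr=7 lookahead=- remaining=[- id / num / num $]
Step 19: reduce E->E + T. Stack=[E] ptr=7 lookahead=- remaining=[- id / num / num $]
Step 20: shift -. Stack=[E -] ptr=8 lookahead=id remaining=[id / num / num $]
Step 21: shift id. Stack=[E - id] ptr=9 lookahead=/ remaining=[/ num / num $]
Step 22: reduce F->id. Stack=[E - F] ptr=9 lookahead=/ remaining=[/ num / num $]
Step 23: reduce T->F. Stack=[E - T] ptr=9 lookahead=/ remaining=[/ num / num $]
Step 24: shift /. Stack=[E - T /] ptr=10 lookahead=num remaining=[num / num $]
Step 25: shift num. Stack=[E - T / num] ptr=11 lookahead=/ remaining=[/ num $]
Step 26: reduce F->num. Stack=[E - T / F] ptr=11 lookahead=/ remaining=[/ num $]

Answer: 11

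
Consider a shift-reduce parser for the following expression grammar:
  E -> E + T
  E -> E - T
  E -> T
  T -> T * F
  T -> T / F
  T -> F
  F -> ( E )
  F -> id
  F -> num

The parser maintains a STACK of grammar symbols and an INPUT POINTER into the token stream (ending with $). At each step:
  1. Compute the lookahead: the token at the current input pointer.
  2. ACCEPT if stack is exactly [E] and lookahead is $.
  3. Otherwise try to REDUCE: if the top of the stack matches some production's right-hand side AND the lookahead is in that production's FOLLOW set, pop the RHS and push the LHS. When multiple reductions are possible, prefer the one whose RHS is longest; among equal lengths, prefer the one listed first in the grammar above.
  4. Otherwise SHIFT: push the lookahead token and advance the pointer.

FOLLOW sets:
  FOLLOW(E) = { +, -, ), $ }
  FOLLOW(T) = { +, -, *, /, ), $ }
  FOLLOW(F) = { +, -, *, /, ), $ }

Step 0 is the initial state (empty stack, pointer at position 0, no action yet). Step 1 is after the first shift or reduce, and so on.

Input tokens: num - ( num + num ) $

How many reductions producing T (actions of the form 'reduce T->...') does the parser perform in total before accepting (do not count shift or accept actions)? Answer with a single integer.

Answer: 4

Derivation:
Step 1: shift num. Stack=[num] ptr=1 lookahead=- remaining=[- ( num + num ) $]
Step 2: reduce F->num. Stack=[F] ptr=1 lookahead=- remaining=[- ( num + num ) $]
Step 3: reduce T->F. Stack=[T] ptr=1 lookahead=- remaining=[- ( num + num ) $]
Step 4: reduce E->T. Stack=[E] ptr=1 lookahead=- remaining=[- ( num + num ) $]
Step 5: shift -. Stack=[E -] ptr=2 lookahead=( remaining=[( num + num ) $]
Step 6: shift (. Stack=[E - (] ptr=3 lookahead=num remaining=[num + num ) $]
Step 7: shift num. Stack=[E - ( num] ptr=4 lookahead=+ remaining=[+ num ) $]
Step 8: reduce F->num. Stack=[E - ( F] ptr=4 lookahead=+ remaining=[+ num ) $]
Step 9: reduce T->F. Stack=[E - ( T] ptr=4 lookahead=+ remaining=[+ num ) $]
Step 10: reduce E->T. Stack=[E - ( E] ptr=4 lookahead=+ remaining=[+ num ) $]
Step 11: shift +. Stack=[E - ( E +] ptr=5 lookahead=num remaining=[num ) $]
Step 12: shift num. Stack=[E - ( E + num] ptr=6 lookahead=) remaining=[) $]
Step 13: reduce F->num. Stack=[E - ( E + F] ptr=6 lookahead=) remaining=[) $]
Step 14: reduce T->F. Stack=[E - ( E + T] ptr=6 lookahead=) remaining=[) $]
Step 15: reduce E->E + T. Stack=[E - ( E] ptr=6 lookahead=) remaining=[) $]
Step 16: shift ). Stack=[E - ( E )] ptr=7 lookahead=$ remaining=[$]
Step 17: reduce F->( E ). Stack=[E - F] ptr=7 lookahead=$ remaining=[$]
Step 18: reduce T->F. Stack=[E - T] ptr=7 lookahead=$ remaining=[$]
Step 19: reduce E->E - T. Stack=[E] ptr=7 lookahead=$ remaining=[$]
Step 20: accept. Stack=[E] ptr=7 lookahead=$ remaining=[$]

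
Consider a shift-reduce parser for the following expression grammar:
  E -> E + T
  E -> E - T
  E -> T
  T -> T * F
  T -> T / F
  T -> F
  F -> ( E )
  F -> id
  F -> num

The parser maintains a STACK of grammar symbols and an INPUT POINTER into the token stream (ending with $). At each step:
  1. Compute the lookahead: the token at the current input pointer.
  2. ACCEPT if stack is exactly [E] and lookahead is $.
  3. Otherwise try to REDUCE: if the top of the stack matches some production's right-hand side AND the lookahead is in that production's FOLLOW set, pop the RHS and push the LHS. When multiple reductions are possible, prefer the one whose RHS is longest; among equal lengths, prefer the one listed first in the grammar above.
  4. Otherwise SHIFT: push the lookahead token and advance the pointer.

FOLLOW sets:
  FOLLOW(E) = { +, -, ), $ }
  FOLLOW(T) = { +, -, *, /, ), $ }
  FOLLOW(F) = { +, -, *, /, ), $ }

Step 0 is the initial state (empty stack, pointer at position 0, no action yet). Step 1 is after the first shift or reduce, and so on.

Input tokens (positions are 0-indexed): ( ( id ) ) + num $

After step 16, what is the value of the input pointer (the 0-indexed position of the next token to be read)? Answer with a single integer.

Answer: 7

Derivation:
Step 1: shift (. Stack=[(] ptr=1 lookahead=( remaining=[( id ) ) + num $]
Step 2: shift (. Stack=[( (] ptr=2 lookahead=id remaining=[id ) ) + num $]
Step 3: shift id. Stack=[( ( id] ptr=3 lookahead=) remaining=[) ) + num $]
Step 4: reduce F->id. Stack=[( ( F] ptr=3 lookahead=) remaining=[) ) + num $]
Step 5: reduce T->F. Stack=[( ( T] ptr=3 lookahead=) remaining=[) ) + num $]
Step 6: reduce E->T. Stack=[( ( E] ptr=3 lookahead=) remaining=[) ) + num $]
Step 7: shift ). Stack=[( ( E )] ptr=4 lookahead=) remaining=[) + num $]
Step 8: reduce F->( E ). Stack=[( F] ptr=4 lookahead=) remaining=[) + num $]
Step 9: reduce T->F. Stack=[( T] ptr=4 lookahead=) remaining=[) + num $]
Step 10: reduce E->T. Stack=[( E] ptr=4 lookahead=) remaining=[) + num $]
Step 11: shift ). Stack=[( E )] ptr=5 lookahead=+ remaining=[+ num $]
Step 12: reduce F->( E ). Stack=[F] ptr=5 lookahead=+ remaining=[+ num $]
Step 13: reduce T->F. Stack=[T] ptr=5 lookahead=+ remaining=[+ num $]
Step 14: reduce E->T. Stack=[E] ptr=5 lookahead=+ remaining=[+ num $]
Step 15: shift +. Stack=[E +] ptr=6 lookahead=num remaining=[num $]
Step 16: shift num. Stack=[E + num] ptr=7 lookahead=$ remaining=[$]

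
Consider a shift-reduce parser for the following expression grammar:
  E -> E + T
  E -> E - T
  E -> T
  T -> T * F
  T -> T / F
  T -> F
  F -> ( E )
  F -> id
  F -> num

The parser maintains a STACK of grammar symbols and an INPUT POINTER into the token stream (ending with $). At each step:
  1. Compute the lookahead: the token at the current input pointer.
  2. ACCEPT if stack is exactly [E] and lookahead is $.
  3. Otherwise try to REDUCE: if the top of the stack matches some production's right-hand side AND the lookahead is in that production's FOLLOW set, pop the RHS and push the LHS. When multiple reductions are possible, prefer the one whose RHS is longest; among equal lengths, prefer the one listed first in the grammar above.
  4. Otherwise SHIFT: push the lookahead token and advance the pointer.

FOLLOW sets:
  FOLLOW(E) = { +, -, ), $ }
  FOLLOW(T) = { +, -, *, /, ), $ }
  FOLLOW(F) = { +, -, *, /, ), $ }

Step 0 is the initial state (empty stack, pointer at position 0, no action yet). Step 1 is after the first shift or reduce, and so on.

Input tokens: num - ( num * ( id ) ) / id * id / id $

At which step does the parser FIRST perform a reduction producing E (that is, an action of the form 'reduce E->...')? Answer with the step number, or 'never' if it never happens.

Answer: 4

Derivation:
Step 1: shift num. Stack=[num] ptr=1 lookahead=- remaining=[- ( num * ( id ) ) / id * id / id $]
Step 2: reduce F->num. Stack=[F] ptr=1 lookahead=- remaining=[- ( num * ( id ) ) / id * id / id $]
Step 3: reduce T->F. Stack=[T] ptr=1 lookahead=- remaining=[- ( num * ( id ) ) / id * id / id $]
Step 4: reduce E->T. Stack=[E] ptr=1 lookahead=- remaining=[- ( num * ( id ) ) / id * id / id $]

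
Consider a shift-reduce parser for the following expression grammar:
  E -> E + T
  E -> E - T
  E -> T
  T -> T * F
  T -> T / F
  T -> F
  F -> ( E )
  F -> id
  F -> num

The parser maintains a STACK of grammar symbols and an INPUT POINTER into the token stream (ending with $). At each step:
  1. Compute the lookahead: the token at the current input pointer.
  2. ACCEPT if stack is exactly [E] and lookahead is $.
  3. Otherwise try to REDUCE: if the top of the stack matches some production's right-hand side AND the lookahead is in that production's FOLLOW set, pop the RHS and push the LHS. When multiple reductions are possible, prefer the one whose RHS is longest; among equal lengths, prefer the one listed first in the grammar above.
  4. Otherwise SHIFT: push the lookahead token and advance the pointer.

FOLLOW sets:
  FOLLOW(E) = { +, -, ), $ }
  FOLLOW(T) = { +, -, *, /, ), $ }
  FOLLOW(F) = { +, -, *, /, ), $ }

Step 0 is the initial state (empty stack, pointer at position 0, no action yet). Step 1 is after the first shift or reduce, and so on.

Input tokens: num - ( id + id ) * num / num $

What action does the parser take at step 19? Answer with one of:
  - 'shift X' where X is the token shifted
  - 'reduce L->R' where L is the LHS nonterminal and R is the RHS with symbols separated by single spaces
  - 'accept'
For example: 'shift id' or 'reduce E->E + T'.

Step 1: shift num. Stack=[num] ptr=1 lookahead=- remaining=[- ( id + id ) * num / num $]
Step 2: reduce F->num. Stack=[F] ptr=1 lookahead=- remaining=[- ( id + id ) * num / num $]
Step 3: reduce T->F. Stack=[T] ptr=1 lookahead=- remaining=[- ( id + id ) * num / num $]
Step 4: reduce E->T. Stack=[E] ptr=1 lookahead=- remaining=[- ( id + id ) * num / num $]
Step 5: shift -. Stack=[E -] ptr=2 lookahead=( remaining=[( id + id ) * num / num $]
Step 6: shift (. Stack=[E - (] ptr=3 lookahead=id remaining=[id + id ) * num / num $]
Step 7: shift id. Stack=[E - ( id] ptr=4 lookahead=+ remaining=[+ id ) * num / num $]
Step 8: reduce F->id. Stack=[E - ( F] ptr=4 lookahead=+ remaining=[+ id ) * num / num $]
Step 9: reduce T->F. Stack=[E - ( T] ptr=4 lookahead=+ remaining=[+ id ) * num / num $]
Step 10: reduce E->T. Stack=[E - ( E] ptr=4 lookahead=+ remaining=[+ id ) * num / num $]
Step 11: shift +. Stack=[E - ( E +] ptr=5 lookahead=id remaining=[id ) * num / num $]
Step 12: shift id. Stack=[E - ( E + id] ptr=6 lookahead=) remaining=[) * num / num $]
Step 13: reduce F->id. Stack=[E - ( E + F] ptr=6 lookahead=) remaining=[) * num / num $]
Step 14: reduce T->F. Stack=[E - ( E + T] ptr=6 lookahead=) remaining=[) * num / num $]
Step 15: reduce E->E + T. Stack=[E - ( E] ptr=6 lookahead=) remaining=[) * num / num $]
Step 16: shift ). Stack=[E - ( E )] ptr=7 lookahead=* remaining=[* num / num $]
Step 17: reduce F->( E ). Stack=[E - F] ptr=7 lookahead=* remaining=[* num / num $]
Step 18: reduce T->F. Stack=[E - T] ptr=7 lookahead=* remaining=[* num / num $]
Step 19: shift *. Stack=[E - T *] ptr=8 lookahead=num remaining=[num / num $]

Answer: shift *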